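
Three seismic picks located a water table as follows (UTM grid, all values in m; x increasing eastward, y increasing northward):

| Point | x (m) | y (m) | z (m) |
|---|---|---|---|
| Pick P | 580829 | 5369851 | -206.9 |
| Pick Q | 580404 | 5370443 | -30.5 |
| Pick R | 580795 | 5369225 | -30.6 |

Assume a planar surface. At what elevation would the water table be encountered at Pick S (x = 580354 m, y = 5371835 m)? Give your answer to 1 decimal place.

-328.3 m

Let the plane be z = a·x + b·y + c.
Pick Q−Pick P: −425a + 592b = 176.4;  Pick R−Pick P: −34a − 626b = 176.3.
Solving gives a = −0.750567828, b = −0.240863728.
Then c = -206.9 − a·580829 − b·5369851 = 1729146.99.
At (580354, 5371835): z = −435595.0 − 1293880.2 + 1729146.99 = -328.3 m.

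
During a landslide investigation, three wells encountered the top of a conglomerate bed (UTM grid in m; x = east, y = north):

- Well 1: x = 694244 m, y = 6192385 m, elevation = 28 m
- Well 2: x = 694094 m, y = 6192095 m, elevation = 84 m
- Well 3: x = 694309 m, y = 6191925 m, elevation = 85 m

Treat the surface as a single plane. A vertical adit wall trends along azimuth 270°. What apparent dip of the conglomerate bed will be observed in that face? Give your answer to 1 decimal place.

Let the plane be z = a·x + b·y + c.
Well 2−Well 1: −150a − 290b = 56;  Well 3−Well 1: 65a − 460b = 57.
Solving gives a = −0.10507, b = −0.13876.
Unit vector along 270° is (sin 270°, cos 270°) = (-1.0000, -0.0000).
Slope in that direction = a·(-1.0000) + b·(-0.0000) = 0.10507.
Apparent dip = arctan|0.10507| = 6.0° (true dip is 9.9°, so apparent ≤ true as expected).

6.0°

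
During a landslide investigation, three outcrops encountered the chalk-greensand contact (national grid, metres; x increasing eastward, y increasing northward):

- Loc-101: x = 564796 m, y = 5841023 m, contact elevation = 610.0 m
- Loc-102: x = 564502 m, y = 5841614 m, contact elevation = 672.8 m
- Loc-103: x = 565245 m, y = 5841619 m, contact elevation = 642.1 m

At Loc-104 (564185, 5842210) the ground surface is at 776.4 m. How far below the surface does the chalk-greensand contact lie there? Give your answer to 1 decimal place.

Let the plane be z = a·x + b·y + c.
Loc-102−Loc-101: −294a + 591b = 62.8;  Loc-103−Loc-101: 449a + 596b = 32.1.
Solving gives a = −0.041893809, b = 0.085420000.
Then c = 610 − a·564796 − b·5841023 = −474668.73.
At (564185, 5842210): z_contact = −23635.86 + 499041.58 − 474668.73 = 736.99 m.
Depth below ground = 776.4 − 736.99 = 39.4 m.

39.4 m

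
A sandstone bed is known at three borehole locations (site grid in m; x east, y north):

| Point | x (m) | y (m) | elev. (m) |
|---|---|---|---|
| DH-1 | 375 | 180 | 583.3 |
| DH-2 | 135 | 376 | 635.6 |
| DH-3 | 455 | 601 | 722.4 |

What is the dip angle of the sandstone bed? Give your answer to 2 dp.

18.00°

Two edge vectors: DH-1→DH-2 = (-240, 196, 52.3), DH-1→DH-3 = (80, 421, 139.1).
Normal n = (DH-1→DH-2) × (DH-1→DH-3) = (5245.3, 37568, -116720).
So ∂z/∂x = −n_x/n_z = 0.04494 and ∂z/∂y = −n_y/n_z = 0.32186.
Gradient magnitude |∇z| = √(a² + b²) = √(0.00202 + 0.10360) = 0.32499.
True dip = arctan(0.32499) = 18.00°, dipping toward S (azimuth ≈ 188°).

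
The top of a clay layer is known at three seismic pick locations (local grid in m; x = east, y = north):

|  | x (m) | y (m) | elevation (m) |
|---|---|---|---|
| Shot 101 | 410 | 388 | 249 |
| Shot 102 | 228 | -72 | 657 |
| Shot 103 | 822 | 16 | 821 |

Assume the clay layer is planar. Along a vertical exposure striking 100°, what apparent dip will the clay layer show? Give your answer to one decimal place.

Let the plane be z = a·x + b·y + c.
Shot 102−Shot 101: −182a − 460b = 408;  Shot 103−Shot 101: 412a − 372b = 572.
Solving gives a = 0.43287, b = −1.05822.
Unit vector along 100° is (sin 100°, cos 100°) = (0.9848, -0.1736).
Slope in that direction = a·(0.9848) + b·(-0.1736) = 0.61005.
Apparent dip = arctan|0.61005| = 31.4° (true dip is 48.8°, so apparent ≤ true as expected).

31.4°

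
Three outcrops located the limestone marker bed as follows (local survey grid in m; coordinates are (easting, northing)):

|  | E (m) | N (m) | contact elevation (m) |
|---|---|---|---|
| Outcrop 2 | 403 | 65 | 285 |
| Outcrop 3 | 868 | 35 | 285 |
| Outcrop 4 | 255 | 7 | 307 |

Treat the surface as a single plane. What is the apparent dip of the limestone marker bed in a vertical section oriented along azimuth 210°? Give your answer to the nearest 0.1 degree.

Two edge vectors: Outcrop 2→Outcrop 3 = (465, -30, 0), Outcrop 2→Outcrop 4 = (-148, -58, 22).
Normal n = (Outcrop 2→Outcrop 3) × (Outcrop 2→Outcrop 4) = (-660, -10230, -31410).
So ∂z/∂E = −n_x/n_z = −0.02101 and ∂z/∂N = −n_y/n_z = −0.32569.
Unit vector along 210° is (sin 210°, cos 210°) = (-0.5000, -0.8660).
Slope in that direction = a·(-0.5000) + b·(-0.8660) = 0.29256.
Apparent dip = arctan|0.29256| = 16.3° (true dip is 18.1°, so apparent ≤ true as expected).

16.3°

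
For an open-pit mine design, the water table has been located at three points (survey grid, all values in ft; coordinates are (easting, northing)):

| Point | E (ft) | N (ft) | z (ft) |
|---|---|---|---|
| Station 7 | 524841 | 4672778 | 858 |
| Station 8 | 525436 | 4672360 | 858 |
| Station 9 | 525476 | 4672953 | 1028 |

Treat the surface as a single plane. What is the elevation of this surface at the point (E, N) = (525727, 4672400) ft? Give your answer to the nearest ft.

Let the plane be z = a·E + b·N + c.
Station 8−Station 7: 595a − 418b = 0;  Station 9−Station 7: 635a + 175b = 170.
Solving gives a = 0.19228532, b = 0.27370757.
Then c = 858 − a·524841 − b·4672778 = −1379035.92.
At (525727, 4672400): z = 101089.6 + 1278871.2 − 1379035.92 = 924.9 ft.

925 ft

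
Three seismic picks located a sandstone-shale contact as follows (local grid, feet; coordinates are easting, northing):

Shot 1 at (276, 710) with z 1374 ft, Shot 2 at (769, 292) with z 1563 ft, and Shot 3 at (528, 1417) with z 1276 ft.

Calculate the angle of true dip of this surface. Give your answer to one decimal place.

Two edge vectors: Shot 1→Shot 2 = (493, -418, 189), Shot 1→Shot 3 = (252, 707, -98).
Normal n = (Shot 1→Shot 2) × (Shot 1→Shot 3) = (-92659, 95942, 453887).
So ∂z/∂easting = −n_x/n_z = 0.20415 and ∂z/∂northing = −n_y/n_z = −0.21138.
Gradient magnitude |∇z| = √(a² + b²) = √(0.04168 + 0.04468) = 0.29386.
True dip = arctan(0.29386) = 16.4°, dipping toward NW (azimuth ≈ 316°).

16.4°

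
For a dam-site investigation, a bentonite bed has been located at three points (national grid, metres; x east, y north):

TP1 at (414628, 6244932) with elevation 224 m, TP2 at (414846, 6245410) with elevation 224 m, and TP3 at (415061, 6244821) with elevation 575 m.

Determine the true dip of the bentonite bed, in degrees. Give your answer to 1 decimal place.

Two edge vectors: TP1→TP2 = (218, 478, 0), TP1→TP3 = (433, -111, 351).
Normal n = (TP1→TP2) × (TP1→TP3) = (167778, -76518, -231172).
So ∂z/∂x = −n_x/n_z = 0.72577 and ∂z/∂y = −n_y/n_z = −0.33100.
Gradient magnitude |∇z| = √(a² + b²) = √(0.52674 + 0.10956) = 0.79769.
True dip = arctan(0.79769) = 38.6°, dipping toward WNW (azimuth ≈ 295°).

38.6°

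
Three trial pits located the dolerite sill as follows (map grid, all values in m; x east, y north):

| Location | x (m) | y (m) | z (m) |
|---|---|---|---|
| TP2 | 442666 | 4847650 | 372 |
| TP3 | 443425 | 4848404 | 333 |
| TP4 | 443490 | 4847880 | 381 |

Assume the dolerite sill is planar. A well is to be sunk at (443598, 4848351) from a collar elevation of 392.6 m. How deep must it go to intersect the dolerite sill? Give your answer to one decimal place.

48.9 m

Let the plane be z = a·x + b·y + c.
TP3−TP2: 759a + 754b = −39;  TP4−TP2: 824a + 230b = 9.
Solving gives a = 0.035269942, b = −0.087227965.
Then c = 372 − a·442666 − b·4847650 = 407609.84.
At (443598, 4848351): z_contact = 15645.68 − 422911.79 + 407609.84 = 343.72 m.
Depth below ground = 392.6 − 343.72 = 48.9 m.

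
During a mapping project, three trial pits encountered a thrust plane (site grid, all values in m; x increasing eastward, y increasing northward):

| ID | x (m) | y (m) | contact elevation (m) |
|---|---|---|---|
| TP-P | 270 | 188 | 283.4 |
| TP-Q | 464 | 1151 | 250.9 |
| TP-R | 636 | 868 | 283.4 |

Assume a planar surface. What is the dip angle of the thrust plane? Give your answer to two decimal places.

6.49°

Two edge vectors: TP-P→TP-Q = (194, 963, -32.5), TP-P→TP-R = (366, 680, 0).
Normal n = (TP-P→TP-Q) × (TP-P→TP-R) = (22100, -11895, -220538).
So ∂z/∂x = −n_x/n_z = 0.10021 and ∂z/∂y = −n_y/n_z = −0.05394.
Gradient magnitude |∇z| = √(a² + b²) = √(0.01004 + 0.00291) = 0.11380.
True dip = arctan(0.11380) = 6.49°, dipping toward WNW (azimuth ≈ 298°).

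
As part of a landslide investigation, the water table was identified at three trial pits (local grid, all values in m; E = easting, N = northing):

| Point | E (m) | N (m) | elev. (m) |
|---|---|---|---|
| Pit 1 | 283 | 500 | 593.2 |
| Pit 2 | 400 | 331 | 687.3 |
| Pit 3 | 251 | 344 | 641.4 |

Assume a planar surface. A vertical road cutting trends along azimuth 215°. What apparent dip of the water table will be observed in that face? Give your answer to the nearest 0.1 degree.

8.0°

Two edge vectors: Pit 1→Pit 2 = (117, -169, 94.1), Pit 1→Pit 3 = (-32, -156, 48.2).
Normal n = (Pit 1→Pit 2) × (Pit 1→Pit 3) = (6533.8, -8650.6, -23660).
So ∂z/∂E = −n_x/n_z = 0.27615 and ∂z/∂N = −n_y/n_z = −0.36562.
Unit vector along 215° is (sin 215°, cos 215°) = (-0.5736, -0.8192).
Slope in that direction = a·(-0.5736) + b·(-0.8192) = 0.14110.
Apparent dip = arctan|0.14110| = 8.0° (true dip is 24.6°, so apparent ≤ true as expected).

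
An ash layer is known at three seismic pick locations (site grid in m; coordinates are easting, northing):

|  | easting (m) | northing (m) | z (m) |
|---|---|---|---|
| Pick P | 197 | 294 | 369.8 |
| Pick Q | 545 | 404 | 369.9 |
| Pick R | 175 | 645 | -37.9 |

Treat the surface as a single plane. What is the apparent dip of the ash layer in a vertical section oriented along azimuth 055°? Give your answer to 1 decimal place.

19.7°

Let the plane be z = a·easting + b·northing + c.
Pick Q−Pick P: 348a + 110b = 0.1;  Pick R−Pick P: −22a + 351b = −407.7.
Solving gives a = 0.36030, b = −1.13896.
Unit vector along 055° is (sin 55°, cos 55°) = (0.8192, 0.5736).
Slope in that direction = a·(0.8192) + b·(0.5736) = −0.35814.
Apparent dip = arctan|0.35814| = 19.7° (true dip is 50.1°, so apparent ≤ true as expected).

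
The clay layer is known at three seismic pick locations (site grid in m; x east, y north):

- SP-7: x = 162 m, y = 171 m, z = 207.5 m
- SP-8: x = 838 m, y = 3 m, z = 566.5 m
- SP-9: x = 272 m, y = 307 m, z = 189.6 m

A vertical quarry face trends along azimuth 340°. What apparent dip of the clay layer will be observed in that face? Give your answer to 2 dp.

30.16°

Two edge vectors: SP-7→SP-8 = (676, -168, 359), SP-7→SP-9 = (110, 136, -17.9).
Normal n = (SP-7→SP-8) × (SP-7→SP-9) = (-45816.8, 51590.4, 110416).
So ∂z/∂x = −n_x/n_z = 0.41495 and ∂z/∂y = −n_y/n_z = −0.46724.
Unit vector along 340° is (sin 340°, cos 340°) = (-0.3420, 0.9397).
Slope in that direction = a·(-0.3420) + b·(0.9397) = −0.58098.
Apparent dip = arctan|0.58098| = 30.16° (true dip is 32.0°, so apparent ≤ true as expected).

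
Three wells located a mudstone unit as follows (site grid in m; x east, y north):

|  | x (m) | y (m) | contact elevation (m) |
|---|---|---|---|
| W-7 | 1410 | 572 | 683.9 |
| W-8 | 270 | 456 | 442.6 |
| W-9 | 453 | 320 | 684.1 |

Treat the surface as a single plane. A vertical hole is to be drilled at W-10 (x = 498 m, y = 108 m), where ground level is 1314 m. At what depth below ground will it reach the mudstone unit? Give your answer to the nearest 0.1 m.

Two edge vectors: W-7→W-8 = (-1140, -116, -241.3), W-7→W-9 = (-957, -252, 0.2).
Normal n = (W-7→W-8) × (W-7→W-9) = (-60830.8, 231152.1, 176268).
So ∂z/∂x = −n_x/n_z = 0.345104 and ∂z/∂y = −n_y/n_z = −1.311367.
Intercept c from W-7: 683.9 − 486.60 + 750.10 = 947.41.
At (498, 108): z_contact = 171.86 − 141.63 + 947.41 = 977.64 m.
Depth below ground = 1314 − 977.64 = 336.4 m.

336.4 m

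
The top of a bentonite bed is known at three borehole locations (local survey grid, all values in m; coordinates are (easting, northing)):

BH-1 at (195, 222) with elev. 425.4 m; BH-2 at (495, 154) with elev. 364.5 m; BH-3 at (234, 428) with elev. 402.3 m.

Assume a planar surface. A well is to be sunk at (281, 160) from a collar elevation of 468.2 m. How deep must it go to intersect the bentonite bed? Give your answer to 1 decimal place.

Let the plane be z = a·E + b·N + c.
BH-2−BH-1: 300a − 68b = −60.9;  BH-3−BH-1: 39a + 206b = −23.1.
Solving gives a = −0.21902, b = −0.07067.
Then c = 425.4 − a·195 − b·222 = 483.80.
At (281, 160): z_contact = −61.54 − 11.31 + 483.80 = 410.95 m.
Depth below ground = 468.2 − 410.95 = 57.3 m.

57.3 m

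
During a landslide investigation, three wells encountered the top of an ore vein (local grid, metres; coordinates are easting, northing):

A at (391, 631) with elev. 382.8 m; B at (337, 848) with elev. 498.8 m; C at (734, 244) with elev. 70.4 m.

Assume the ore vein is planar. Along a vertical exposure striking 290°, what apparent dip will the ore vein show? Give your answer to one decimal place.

28.7°

Let the plane be z = a·easting + b·northing + c.
B−A: −54a + 217b = 116;  C−A: 343a − 387b = −312.4.
Solving gives a = −0.42775, b = 0.42812.
Unit vector along 290° is (sin 290°, cos 290°) = (-0.9397, 0.3420).
Slope in that direction = a·(-0.9397) + b·(0.3420) = 0.54838.
Apparent dip = arctan|0.54838| = 28.7° (true dip is 31.2°, so apparent ≤ true as expected).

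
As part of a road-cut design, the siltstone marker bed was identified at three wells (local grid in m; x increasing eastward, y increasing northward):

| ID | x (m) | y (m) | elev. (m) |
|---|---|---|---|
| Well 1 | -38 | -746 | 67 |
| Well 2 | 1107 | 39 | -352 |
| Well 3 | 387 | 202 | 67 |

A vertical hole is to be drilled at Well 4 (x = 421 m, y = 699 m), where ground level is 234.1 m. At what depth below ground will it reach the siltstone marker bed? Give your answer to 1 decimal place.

67.3 m

Let the plane be z = a·x + b·y + c.
Well 2−Well 1: 1145a + 785b = −419;  Well 3−Well 1: 425a + 948b = 0.
Solving gives a = −0.528323, b = 0.236854.
Then c = 67 − a·-38 − b·-746 = 223.62.
At (421, 699): z_contact = −222.42 + 165.56 + 223.62 = 166.75 m.
Depth below ground = 234.1 − 166.75 = 67.3 m.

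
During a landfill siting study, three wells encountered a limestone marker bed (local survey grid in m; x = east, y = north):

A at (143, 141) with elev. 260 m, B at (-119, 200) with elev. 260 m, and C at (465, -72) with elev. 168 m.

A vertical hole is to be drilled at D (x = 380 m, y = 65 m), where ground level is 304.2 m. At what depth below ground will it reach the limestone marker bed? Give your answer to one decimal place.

59.0 m

Let the plane be z = a·x + b·y + c.
B−A: −262a + 59b = 0;  C−A: 322a − 213b = −92.
Solving gives a = 0.14747, b = 0.65486.
Then c = 260 − a·143 − b·141 = 146.58.
At (380, 65): z_contact = 56.04 + 42.57 + 146.58 = 245.18 m.
Depth below ground = 304.2 − 245.18 = 59.0 m.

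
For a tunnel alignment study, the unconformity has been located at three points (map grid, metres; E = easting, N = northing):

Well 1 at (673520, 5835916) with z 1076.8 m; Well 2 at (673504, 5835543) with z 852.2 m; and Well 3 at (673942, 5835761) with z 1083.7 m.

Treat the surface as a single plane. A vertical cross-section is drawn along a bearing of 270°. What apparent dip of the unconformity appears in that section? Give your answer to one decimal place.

13.2°

Two edge vectors: Well 1→Well 2 = (-16, -373, -224.6), Well 1→Well 3 = (422, -155, 6.9).
Normal n = (Well 1→Well 2) × (Well 1→Well 3) = (-37386.7, -94670.8, 159886).
So ∂z/∂E = −n_x/n_z = 0.23383 and ∂z/∂N = −n_y/n_z = 0.59211.
Unit vector along 270° is (sin 270°, cos 270°) = (-1.0000, -0.0000).
Slope in that direction = a·(-1.0000) + b·(-0.0000) = −0.23383.
Apparent dip = arctan|0.23383| = 13.2° (true dip is 32.5°, so apparent ≤ true as expected).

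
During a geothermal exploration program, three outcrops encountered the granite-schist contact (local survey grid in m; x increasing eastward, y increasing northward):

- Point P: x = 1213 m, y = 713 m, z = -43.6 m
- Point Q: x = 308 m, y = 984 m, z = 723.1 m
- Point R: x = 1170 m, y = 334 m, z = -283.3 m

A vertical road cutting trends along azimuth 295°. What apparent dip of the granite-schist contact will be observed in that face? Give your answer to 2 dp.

Let the plane be z = a·x + b·y + c.
Point Q−Point P: −905a + 271b = 766.7;  Point R−Point P: −43a − 379b = −239.7.
Solving gives a = −0.63618, b = 0.70463.
Unit vector along 295° is (sin 295°, cos 295°) = (-0.9063, 0.4226).
Slope in that direction = a·(-0.9063) + b·(0.4226) = 0.87437.
Apparent dip = arctan|0.87437| = 41.17° (true dip is 43.5°, so apparent ≤ true as expected).

41.17°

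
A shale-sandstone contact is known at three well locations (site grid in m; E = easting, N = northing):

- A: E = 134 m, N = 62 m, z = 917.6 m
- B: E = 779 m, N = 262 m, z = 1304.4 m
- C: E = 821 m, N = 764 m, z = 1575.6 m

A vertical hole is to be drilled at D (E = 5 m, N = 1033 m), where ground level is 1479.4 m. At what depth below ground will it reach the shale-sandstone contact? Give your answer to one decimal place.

Let the plane be z = a·E + b·N + c.
B−A: 645a + 200b = 386.8;  C−A: 687a + 702b = 658.
Solving gives a = 0.443684, b = 0.503118.
Then c = 917.6 − a·134 − b·62 = 826.95.
At (5, 1033): z_contact = 2.22 + 519.72 + 826.95 = 1348.89 m.
Depth below ground = 1479.4 − 1348.89 = 130.5 m.

130.5 m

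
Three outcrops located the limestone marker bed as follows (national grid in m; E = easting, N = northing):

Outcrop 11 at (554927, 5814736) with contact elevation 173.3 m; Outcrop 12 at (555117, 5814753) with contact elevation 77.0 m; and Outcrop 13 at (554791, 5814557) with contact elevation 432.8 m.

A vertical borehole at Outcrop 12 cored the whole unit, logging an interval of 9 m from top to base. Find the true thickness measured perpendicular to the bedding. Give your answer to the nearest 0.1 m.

Let the plane be z = a·E + b·N + c.
Outcrop 12−Outcrop 11: 190a + 17b = −96.3;  Outcrop 13−Outcrop 11: −136a − 179b = 259.5.
Solving gives a = −0.40464, b = −1.14229.
|∇z| = √(a²+b²) = 1.21184, so dip δ = arctan(1.21184) = 50.47°.
True thickness = vertical thickness × cos δ = 9 × cos 50.47° = 5.7 m.

5.7 m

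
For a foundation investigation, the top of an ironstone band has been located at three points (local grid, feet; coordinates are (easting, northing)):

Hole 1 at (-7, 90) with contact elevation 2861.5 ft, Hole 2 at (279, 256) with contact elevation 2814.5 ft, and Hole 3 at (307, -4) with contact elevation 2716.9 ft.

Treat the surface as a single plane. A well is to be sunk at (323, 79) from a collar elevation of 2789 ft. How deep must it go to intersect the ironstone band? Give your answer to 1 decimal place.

Let the plane be z = a·E + b·N + c.
Hole 2−Hole 1: 286a + 166b = −47;  Hole 3−Hole 1: 314a − 94b = −144.6.
Solving gives a = −0.35973, b = 0.33664.
Then c = 2861.5 − a·-7 − b·90 = 2828.68.
At (323, 79): z_contact = −116.19 + 26.59 + 2828.68 = 2739.09 ft.
Depth below ground = 2789 − 2739.09 = 49.9 ft.

49.9 ft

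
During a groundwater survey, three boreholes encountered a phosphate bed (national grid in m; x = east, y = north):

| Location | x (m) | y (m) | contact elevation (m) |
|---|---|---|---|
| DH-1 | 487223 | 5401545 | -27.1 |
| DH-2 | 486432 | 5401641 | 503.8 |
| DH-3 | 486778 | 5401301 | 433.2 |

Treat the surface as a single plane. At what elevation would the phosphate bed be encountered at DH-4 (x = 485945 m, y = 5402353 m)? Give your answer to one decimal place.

476.6 m

Let the plane be z = a·x + b·y + c.
DH-2−DH-1: −791a + 96b = 530.9;  DH-3−DH-1: −445a − 244b = 460.3.
Solving gives a = −0.736999202, b = −0.542358012.
Then c = -27.1 − a·487223 − b·5401545 = 3288627.07.
At (485945, 5402353): z = −358141.1 − 2930009.4 + 3288627.07 = 476.6 m.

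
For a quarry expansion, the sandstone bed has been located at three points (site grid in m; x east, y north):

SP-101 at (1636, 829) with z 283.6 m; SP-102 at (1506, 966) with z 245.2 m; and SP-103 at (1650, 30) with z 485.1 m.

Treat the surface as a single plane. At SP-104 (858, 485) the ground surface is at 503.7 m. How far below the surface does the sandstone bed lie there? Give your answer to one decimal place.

157.0 m

Two edge vectors: SP-101→SP-102 = (-130, 137, -38.4), SP-101→SP-103 = (14, -799, 201.5).
Normal n = (SP-101→SP-102) × (SP-101→SP-103) = (-3076.1, 25657.4, 101952).
So ∂z/∂x = −n_x/n_z = 0.030172 and ∂z/∂y = −n_y/n_z = −0.251662.
Intercept c from SP-101: 283.6 − 49.36 + 208.63 = 442.87.
At (858, 485): z_contact = 25.89 − 122.06 + 442.87 = 346.70 m.
Depth below ground = 503.7 − 346.70 = 157.0 m.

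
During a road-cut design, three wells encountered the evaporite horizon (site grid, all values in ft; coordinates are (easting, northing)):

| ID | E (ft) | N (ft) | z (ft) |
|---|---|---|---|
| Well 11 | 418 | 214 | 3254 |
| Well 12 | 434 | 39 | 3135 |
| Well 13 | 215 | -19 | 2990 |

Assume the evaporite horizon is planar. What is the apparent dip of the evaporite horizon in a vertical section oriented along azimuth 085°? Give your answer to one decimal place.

Two edge vectors: Well 11→Well 12 = (16, -175, -119), Well 11→Well 13 = (-203, -233, -264).
Normal n = (Well 11→Well 12) × (Well 11→Well 13) = (18473, 28381, -39253).
So ∂z/∂E = −n_x/n_z = 0.47061 and ∂z/∂N = −n_y/n_z = 0.72303.
Unit vector along 085° is (sin 85°, cos 85°) = (0.9962, 0.0872).
Slope in that direction = a·(0.9962) + b·(0.0872) = 0.53184.
Apparent dip = arctan|0.53184| = 28.0° (true dip is 40.8°, so apparent ≤ true as expected).

28.0°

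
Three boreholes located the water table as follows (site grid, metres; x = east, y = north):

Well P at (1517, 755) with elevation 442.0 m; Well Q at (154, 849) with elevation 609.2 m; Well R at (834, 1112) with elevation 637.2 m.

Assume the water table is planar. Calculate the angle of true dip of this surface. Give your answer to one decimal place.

Two edge vectors: Well P→Well Q = (-1363, 94, 167.2), Well P→Well R = (-683, 357, 195.2).
Normal n = (Well P→Well Q) × (Well P→Well R) = (-41341.6, 151860, -422389).
So ∂z/∂x = −n_x/n_z = −0.09788 and ∂z/∂y = −n_y/n_z = 0.35953.
Gradient magnitude |∇z| = √(a² + b²) = √(0.00958 + 0.12926) = 0.37261.
True dip = arctan(0.37261) = 20.4°, dipping toward SSE (azimuth ≈ 165°).

20.4°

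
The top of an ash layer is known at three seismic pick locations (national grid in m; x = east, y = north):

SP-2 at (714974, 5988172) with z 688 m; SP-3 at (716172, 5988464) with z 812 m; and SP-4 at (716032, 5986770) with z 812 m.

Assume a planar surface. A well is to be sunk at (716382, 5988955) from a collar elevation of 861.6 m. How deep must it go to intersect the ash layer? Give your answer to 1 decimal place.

Let the plane be z = a·x + b·y + c.
SP-3−SP-2: 1198a + 292b = 124;  SP-4−SP-2: 1058a − 1402b = 124.
Solving gives a = 0.105633704, b = −0.008730058.
Then c = 688 − a·714974 − b·5988172 = −22560.26.
At (716382, 5988955): z_contact = 75674.08 − 52283.93 − 22560.26 = 829.90 m.
Depth below ground = 861.6 − 829.90 = 31.7 m.

31.7 m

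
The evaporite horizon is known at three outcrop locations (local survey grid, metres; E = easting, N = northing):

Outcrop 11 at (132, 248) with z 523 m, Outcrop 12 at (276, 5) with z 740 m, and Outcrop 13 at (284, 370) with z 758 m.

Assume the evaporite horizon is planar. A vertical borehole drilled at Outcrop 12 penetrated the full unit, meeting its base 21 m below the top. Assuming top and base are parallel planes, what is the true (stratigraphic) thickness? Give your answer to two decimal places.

11.47 m

Let the plane be z = a·E + b·N + c.
Outcrop 12−Outcrop 11: 144a − 243b = 217;  Outcrop 13−Outcrop 11: 152a + 122b = 235.
Solving gives a = 1.53345, b = 0.01571.
|∇z| = √(a²+b²) = 1.53353, so dip δ = arctan(1.53353) = 56.89°.
True thickness = vertical thickness × cos δ = 21 × cos 56.89° = 11.47 m.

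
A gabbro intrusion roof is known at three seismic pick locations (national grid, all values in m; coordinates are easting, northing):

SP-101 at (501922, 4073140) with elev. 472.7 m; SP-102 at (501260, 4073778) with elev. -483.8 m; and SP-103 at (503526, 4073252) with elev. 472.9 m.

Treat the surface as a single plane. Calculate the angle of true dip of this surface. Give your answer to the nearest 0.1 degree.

54.5°

Two edge vectors: SP-101→SP-102 = (-662, 638, -956.5), SP-101→SP-103 = (1604, 112, 0.2).
Normal n = (SP-101→SP-102) × (SP-101→SP-103) = (107255.6, -1534093.6, -1097496).
So ∂z/∂easting = −n_x/n_z = 0.09773 and ∂z/∂northing = −n_y/n_z = −1.39781.
Gradient magnitude |∇z| = √(a² + b²) = √(0.00955 + 1.95388) = 1.40122.
True dip = arctan(1.40122) = 54.5°, dipping toward N (azimuth ≈ 356°).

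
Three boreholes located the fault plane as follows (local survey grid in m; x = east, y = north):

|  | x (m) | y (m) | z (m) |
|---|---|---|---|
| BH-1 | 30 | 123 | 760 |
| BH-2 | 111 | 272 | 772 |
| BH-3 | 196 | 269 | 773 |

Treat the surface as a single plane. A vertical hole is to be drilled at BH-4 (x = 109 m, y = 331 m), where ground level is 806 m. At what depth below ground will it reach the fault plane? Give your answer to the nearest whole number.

30 m

Let the plane be z = a·x + b·y + c.
BH-2−BH-1: 81a + 149b = 12;  BH-3−BH-1: 166a + 146b = 13.
Solving gives a = 0.01433, b = 0.07275.
Then c = 760 − a·30 − b·123 = 750.62.
At (109, 331): z_contact = 1.6 + 24.1 + 750.62 = 776.3 m.
Depth below ground = 806 − 776.3 = 30 m.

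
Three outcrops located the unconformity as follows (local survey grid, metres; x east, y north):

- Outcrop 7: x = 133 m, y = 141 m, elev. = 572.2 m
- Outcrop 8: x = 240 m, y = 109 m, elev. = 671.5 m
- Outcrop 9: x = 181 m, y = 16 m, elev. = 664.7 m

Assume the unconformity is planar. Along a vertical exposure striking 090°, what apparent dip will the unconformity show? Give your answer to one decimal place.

38.6°

Let the plane be z = a·x + b·y + c.
Outcrop 8−Outcrop 7: 107a − 32b = 99.3;  Outcrop 9−Outcrop 7: 48a − 125b = 92.5.
Solving gives a = 0.79842, b = −0.43341.
Unit vector along 090° is (sin 90°, cos 90°) = (1.0000, 0.0000).
Slope in that direction = a·(1.0000) + b·(0.0000) = 0.79842.
Apparent dip = arctan|0.79842| = 38.6° (true dip is 42.3°, so apparent ≤ true as expected).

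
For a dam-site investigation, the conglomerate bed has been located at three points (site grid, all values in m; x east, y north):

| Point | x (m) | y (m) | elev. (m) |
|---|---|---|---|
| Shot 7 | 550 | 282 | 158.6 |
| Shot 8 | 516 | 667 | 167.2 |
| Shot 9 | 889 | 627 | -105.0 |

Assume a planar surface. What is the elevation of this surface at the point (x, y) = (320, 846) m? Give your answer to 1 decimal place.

303.5 m

Two edge vectors: Shot 7→Shot 8 = (-34, 385, 8.6), Shot 7→Shot 9 = (339, 345, -263.6).
Normal n = (Shot 7→Shot 8) × (Shot 7→Shot 9) = (-104453, -6047, -142245).
So ∂z/∂x = −n_x/n_z = −0.73432 and ∂z/∂y = −n_y/n_z = −0.04251.
Intercept c from Shot 7: 158.6 + 403.87 + 11.99 = 574.46.
At (320, 846): z = −235.0 − 36.0 + 574.46 = 303.5 m.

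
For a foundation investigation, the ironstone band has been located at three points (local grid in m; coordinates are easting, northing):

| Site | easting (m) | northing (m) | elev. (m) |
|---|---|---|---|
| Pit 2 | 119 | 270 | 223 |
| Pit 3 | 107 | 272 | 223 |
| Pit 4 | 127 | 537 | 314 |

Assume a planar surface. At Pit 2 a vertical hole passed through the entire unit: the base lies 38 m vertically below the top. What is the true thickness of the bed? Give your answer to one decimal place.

35.9 m

Two edge vectors: Pit 2→Pit 3 = (-12, 2, 0), Pit 2→Pit 4 = (8, 267, 91).
Normal n = (Pit 2→Pit 3) × (Pit 2→Pit 4) = (182, 1092, -3220).
So ∂z/∂easting = −n_x/n_z = 0.05652 and ∂z/∂northing = −n_y/n_z = 0.33913.
|∇z| = √(a²+b²) = 0.34381, so dip δ = arctan(0.34381) = 18.97°.
True thickness = vertical thickness × cos δ = 38 × cos 18.97° = 35.9 m.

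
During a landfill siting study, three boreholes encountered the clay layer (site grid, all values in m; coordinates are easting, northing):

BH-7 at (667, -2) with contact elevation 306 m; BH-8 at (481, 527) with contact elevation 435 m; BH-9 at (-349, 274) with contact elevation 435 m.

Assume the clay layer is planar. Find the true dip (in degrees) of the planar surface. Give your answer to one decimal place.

Let the plane be z = a·easting + b·northing + c.
BH-8−BH-7: −186a + 529b = 129;  BH-9−BH-7: −1016a + 276b = 129.
Solving gives a = −0.06714, b = 0.22025.
Gradient magnitude |∇z| = √(a² + b²) = √(0.00451 + 0.04851) = 0.23026.
True dip = arctan(0.23026) = 13.0°, dipping toward SSE (azimuth ≈ 163°).

13.0°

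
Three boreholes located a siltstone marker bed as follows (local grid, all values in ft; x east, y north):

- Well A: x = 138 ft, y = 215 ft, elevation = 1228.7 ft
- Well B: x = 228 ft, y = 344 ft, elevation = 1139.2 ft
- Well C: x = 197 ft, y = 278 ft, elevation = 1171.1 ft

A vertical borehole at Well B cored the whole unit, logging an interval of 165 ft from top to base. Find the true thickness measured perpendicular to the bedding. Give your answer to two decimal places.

Two edge vectors: Well A→Well B = (90, 129, -89.5), Well A→Well C = (59, 63, -57.6).
Normal n = (Well A→Well B) × (Well A→Well C) = (-1791.9, -96.5, -1941).
So ∂z/∂x = −n_x/n_z = −0.92318 and ∂z/∂y = −n_y/n_z = −0.04972.
|∇z| = √(a²+b²) = 0.92452, so dip δ = arctan(0.92452) = 42.75°.
True thickness = vertical thickness × cos δ = 165 × cos 42.75° = 121.16 ft.

121.16 ft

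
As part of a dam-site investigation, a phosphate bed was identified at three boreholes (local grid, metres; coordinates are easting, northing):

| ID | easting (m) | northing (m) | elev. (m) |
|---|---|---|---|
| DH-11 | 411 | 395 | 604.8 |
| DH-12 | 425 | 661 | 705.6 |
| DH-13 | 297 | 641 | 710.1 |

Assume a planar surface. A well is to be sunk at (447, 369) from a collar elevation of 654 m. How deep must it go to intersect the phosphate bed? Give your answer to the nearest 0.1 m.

Two edge vectors: DH-11→DH-12 = (14, 266, 100.8), DH-11→DH-13 = (-114, 246, 105.3).
Normal n = (DH-11→DH-12) × (DH-11→DH-13) = (3213, -12965.4, 33768).
So ∂z/∂easting = −n_x/n_z = −0.09515 and ∂z/∂northing = −n_y/n_z = 0.38396.
Intercept c from DH-11: 604.8 + 39.11 − 151.66 = 492.24.
At (447, 369): z_contact = −42.53 + 141.68 + 492.24 = 591.39 m.
Depth below ground = 654 − 591.39 = 62.6 m.

62.6 m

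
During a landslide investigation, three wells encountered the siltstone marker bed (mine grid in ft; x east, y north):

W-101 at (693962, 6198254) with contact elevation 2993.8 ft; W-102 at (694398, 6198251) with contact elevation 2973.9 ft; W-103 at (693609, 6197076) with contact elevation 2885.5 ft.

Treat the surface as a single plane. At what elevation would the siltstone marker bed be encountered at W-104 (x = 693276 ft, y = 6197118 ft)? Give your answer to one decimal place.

2904.9 ft

Let the plane be z = a·x + b·y + c.
W-102−W-101: 436a − 3b = −19.9;  W-103−W-101: −353a − 1178b = −108.3.
Solving gives a = −0.044917005, b = 0.105395333.
Then c = 2993.8 − a·693962 − b·6198254 = −619102.55.
At (693276, 6197118): z = −31139.9 + 653147.3 − 619102.55 = 2904.9 ft.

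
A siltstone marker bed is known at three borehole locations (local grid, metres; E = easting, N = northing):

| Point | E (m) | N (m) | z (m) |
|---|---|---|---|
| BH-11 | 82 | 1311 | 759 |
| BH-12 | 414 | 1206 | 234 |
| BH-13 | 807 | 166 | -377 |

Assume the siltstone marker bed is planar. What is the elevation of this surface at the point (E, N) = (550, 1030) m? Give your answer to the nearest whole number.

Two edge vectors: BH-11→BH-12 = (332, -105, -525), BH-11→BH-13 = (725, -1145, -1136).
Normal n = (BH-11→BH-12) × (BH-11→BH-13) = (-481845, -3473, -304015).
So ∂z/∂E = −n_x/n_z = −1.58494 and ∂z/∂N = −n_y/n_z = −0.01142.
Intercept c from BH-11: 759 + 129.96 + 14.98 = 903.94.
At (550, 1030): z = −871.7 − 11.8 + 903.94 = 20.5 m.

20 m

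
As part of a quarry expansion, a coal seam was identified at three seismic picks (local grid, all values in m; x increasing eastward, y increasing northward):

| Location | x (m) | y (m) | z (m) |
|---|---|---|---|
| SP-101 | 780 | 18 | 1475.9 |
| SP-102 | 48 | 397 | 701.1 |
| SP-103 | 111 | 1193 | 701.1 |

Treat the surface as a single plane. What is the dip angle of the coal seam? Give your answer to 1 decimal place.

45.6°

Let the plane be z = a·x + b·y + c.
SP-102−SP-101: −732a + 379b = −774.8;  SP-103−SP-101: −669a + 1175b = −774.8.
Solving gives a = 1.01680, b = −0.08048.
Gradient magnitude |∇z| = √(a² + b²) = √(1.03389 + 0.00648) = 1.01998.
True dip = arctan(1.01998) = 45.6°, dipping toward W (azimuth ≈ 275°).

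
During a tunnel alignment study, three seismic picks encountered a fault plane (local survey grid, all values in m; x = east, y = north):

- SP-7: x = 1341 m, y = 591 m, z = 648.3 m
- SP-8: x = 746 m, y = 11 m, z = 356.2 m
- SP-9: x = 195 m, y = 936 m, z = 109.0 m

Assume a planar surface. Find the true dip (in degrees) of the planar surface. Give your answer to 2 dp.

Let the plane be z = a·x + b·y + c.
SP-8−SP-7: −595a − 580b = −292.1;  SP-9−SP-7: −1146a + 345b = −539.3.
Solving gives a = 0.47539, b = 0.01594.
Gradient magnitude |∇z| = √(a² + b²) = √(0.22600 + 0.00025) = 0.47566.
True dip = arctan(0.47566) = 25.44°, dipping toward W (azimuth ≈ 268°).

25.44°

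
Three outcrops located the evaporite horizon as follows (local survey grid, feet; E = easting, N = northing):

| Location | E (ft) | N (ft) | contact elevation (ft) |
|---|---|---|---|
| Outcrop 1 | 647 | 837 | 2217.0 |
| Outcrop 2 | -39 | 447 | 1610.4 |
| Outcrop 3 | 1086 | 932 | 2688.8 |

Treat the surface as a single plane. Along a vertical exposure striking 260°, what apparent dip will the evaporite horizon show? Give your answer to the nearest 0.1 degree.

Two edge vectors: Outcrop 1→Outcrop 2 = (-686, -390, -606.6), Outcrop 1→Outcrop 3 = (439, 95, 471.8).
Normal n = (Outcrop 1→Outcrop 2) × (Outcrop 1→Outcrop 3) = (-126375, 57357.4, 106040).
So ∂z/∂E = −n_x/n_z = 1.19177 and ∂z/∂N = −n_y/n_z = −0.54090.
Unit vector along 260° is (sin 260°, cos 260°) = (-0.9848, -0.1736).
Slope in that direction = a·(-0.9848) + b·(-0.1736) = −1.07973.
Apparent dip = arctan|1.07973| = 47.2° (true dip is 52.6°, so apparent ≤ true as expected).

47.2°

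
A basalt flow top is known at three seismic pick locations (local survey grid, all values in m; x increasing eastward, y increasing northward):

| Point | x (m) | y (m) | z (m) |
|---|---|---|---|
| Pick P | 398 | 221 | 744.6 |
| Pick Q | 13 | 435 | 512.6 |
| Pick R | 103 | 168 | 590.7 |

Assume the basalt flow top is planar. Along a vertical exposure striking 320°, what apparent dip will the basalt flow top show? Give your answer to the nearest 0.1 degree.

23.4°

Let the plane be z = a·x + b·y + c.
Pick Q−Pick P: −385a + 214b = −232;  Pick R−Pick P: −295a − 53b = −153.9.
Solving gives a = 0.54146, b = −0.11000.
Unit vector along 320° is (sin 320°, cos 320°) = (-0.6428, 0.7660).
Slope in that direction = a·(-0.6428) + b·(0.7660) = −0.43230.
Apparent dip = arctan|0.43230| = 23.4° (true dip is 28.9°, so apparent ≤ true as expected).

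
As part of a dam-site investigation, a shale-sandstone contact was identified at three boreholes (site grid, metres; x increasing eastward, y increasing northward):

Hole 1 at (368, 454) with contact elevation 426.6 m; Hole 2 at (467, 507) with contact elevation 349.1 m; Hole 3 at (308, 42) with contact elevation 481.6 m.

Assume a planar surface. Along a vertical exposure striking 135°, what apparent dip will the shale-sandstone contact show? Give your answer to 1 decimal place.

28.0°

Let the plane be z = a·x + b·y + c.
Hole 2−Hole 1: 99a + 53b = −77.5;  Hole 3−Hole 1: −60a − 412b = 55.
Solving gives a = −0.77151, b = −0.02114.
Unit vector along 135° is (sin 135°, cos 135°) = (0.7071, -0.7071).
Slope in that direction = a·(0.7071) + b·(-0.7071) = −0.53059.
Apparent dip = arctan|0.53059| = 28.0° (true dip is 37.7°, so apparent ≤ true as expected).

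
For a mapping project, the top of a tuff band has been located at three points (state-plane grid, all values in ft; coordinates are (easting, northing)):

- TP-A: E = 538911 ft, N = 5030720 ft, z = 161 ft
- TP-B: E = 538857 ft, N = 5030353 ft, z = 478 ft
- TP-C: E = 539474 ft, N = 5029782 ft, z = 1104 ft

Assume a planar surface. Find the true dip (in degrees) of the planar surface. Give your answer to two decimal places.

Let the plane be z = a·E + b·N + c.
TP-B−TP-A: −54a − 367b = 317;  TP-C−TP-A: 563a − 938b = 943.
Solving gives a = 0.18943, b = −0.89163.
Gradient magnitude |∇z| = √(a² + b²) = √(0.03588 + 0.79501) = 0.91153.
True dip = arctan(0.91153) = 42.35°, dipping toward NNW (azimuth ≈ 348°).

42.35°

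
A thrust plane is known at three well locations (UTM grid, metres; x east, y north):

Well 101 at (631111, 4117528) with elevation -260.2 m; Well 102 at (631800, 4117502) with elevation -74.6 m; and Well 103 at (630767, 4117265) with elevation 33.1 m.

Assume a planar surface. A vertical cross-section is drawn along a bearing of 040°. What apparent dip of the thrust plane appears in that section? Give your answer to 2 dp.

42.99°

Two edge vectors: Well 101→Well 102 = (689, -26, 185.6), Well 101→Well 103 = (-344, -263, 293.3).
Normal n = (Well 101→Well 102) × (Well 101→Well 103) = (41187, -265930.1, -190151).
So ∂z/∂x = −n_x/n_z = 0.21660 and ∂z/∂y = −n_y/n_z = −1.39852.
Unit vector along 040° is (sin 40°, cos 40°) = (0.6428, 0.7660).
Slope in that direction = a·(0.6428) + b·(0.7660) = −0.93210.
Apparent dip = arctan|0.93210| = 42.99° (true dip is 54.8°, so apparent ≤ true as expected).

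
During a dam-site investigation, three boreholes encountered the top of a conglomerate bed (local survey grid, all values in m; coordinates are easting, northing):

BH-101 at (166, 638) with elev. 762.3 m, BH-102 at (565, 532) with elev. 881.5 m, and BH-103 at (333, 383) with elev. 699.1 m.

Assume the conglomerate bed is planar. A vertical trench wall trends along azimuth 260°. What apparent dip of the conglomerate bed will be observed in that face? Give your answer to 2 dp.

27.83°

Two edge vectors: BH-101→BH-102 = (399, -106, 119.2), BH-101→BH-103 = (167, -255, -63.2).
Normal n = (BH-101→BH-102) × (BH-101→BH-103) = (37095.2, 45123.2, -84043).
So ∂z/∂easting = −n_x/n_z = 0.44138 and ∂z/∂northing = −n_y/n_z = 0.53691.
Unit vector along 260° is (sin 260°, cos 260°) = (-0.9848, -0.1736).
Slope in that direction = a·(-0.9848) + b·(-0.1736) = −0.52791.
Apparent dip = arctan|0.52791| = 27.83° (true dip is 34.8°, so apparent ≤ true as expected).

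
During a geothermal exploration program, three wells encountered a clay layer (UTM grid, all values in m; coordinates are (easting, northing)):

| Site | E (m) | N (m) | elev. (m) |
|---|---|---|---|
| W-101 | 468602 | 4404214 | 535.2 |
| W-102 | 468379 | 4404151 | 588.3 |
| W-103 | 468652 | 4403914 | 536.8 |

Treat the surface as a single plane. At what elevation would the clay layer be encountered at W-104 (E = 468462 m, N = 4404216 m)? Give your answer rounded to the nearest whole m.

Two edge vectors: W-101→W-102 = (-223, -63, 53.1), W-101→W-103 = (50, -300, 1.6).
Normal n = (W-101→W-102) × (W-101→W-103) = (15829.2, 3011.8, 70050).
So ∂z/∂E = −n_x/n_z = −0.22597002 and ∂z/∂N = −n_y/n_z = −0.04299500.
Intercept c from W-101: 535.2 + 105890.00 + 189359.20 = 295784.40.
At (468462, 4404216): z = −105858.4 − 189359.3 + 295784.40 = 566.7 m.

567 m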